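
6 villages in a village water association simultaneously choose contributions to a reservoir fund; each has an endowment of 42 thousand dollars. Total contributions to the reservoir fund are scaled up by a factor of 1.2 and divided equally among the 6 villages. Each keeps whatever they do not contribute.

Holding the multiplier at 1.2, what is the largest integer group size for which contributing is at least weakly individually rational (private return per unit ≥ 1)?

1

Private return per unit is 1.2/(group size), which is ≥ 1 whenever the group size is ≤ 1.2.
The largest such integer is 1.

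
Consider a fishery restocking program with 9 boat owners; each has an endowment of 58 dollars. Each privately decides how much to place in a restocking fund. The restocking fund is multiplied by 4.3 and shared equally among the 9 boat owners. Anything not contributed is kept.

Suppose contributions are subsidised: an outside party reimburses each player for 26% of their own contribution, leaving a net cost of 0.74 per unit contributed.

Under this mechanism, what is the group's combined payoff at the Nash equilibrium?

522.00 dollars

With the mechanism, a contributed unit returns (4.3/9) / 0.74 = 0.6456 per unit of net cost — still below 1 — so contributing 0 remains dominant for every player.
Everyone keeps their endowment and the group total is 9 × 58 = 522.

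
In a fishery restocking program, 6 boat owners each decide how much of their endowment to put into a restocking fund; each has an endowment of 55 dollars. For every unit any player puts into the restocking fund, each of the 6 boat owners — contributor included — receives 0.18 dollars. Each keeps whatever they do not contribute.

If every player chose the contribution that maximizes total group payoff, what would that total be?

Each contributed unit returns 1.080 to the group as a whole (0.18 to each of 6 players), which exceeds 1, so the social optimum is full contribution: group total = 1.080 × 330 = 356.40.

356.40 dollars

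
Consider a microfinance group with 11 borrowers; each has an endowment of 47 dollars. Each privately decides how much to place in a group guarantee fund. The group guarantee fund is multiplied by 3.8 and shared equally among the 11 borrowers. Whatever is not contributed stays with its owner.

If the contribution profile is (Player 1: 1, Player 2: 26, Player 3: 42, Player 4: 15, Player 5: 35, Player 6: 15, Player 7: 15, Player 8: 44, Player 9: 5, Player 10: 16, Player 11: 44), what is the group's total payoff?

1239.40 dollars

Total contributed: 1 + 26 + 42 + 15 + 35 + 15 + 15 + 44 + 5 + 16 + 44 = 258; total kept: 11 × 47 − 258 = 259.
The group guarantee fund pays out 3.8 × 258 = 980.40 in aggregate.
Group total = 259 + 980.40 = 1239.40.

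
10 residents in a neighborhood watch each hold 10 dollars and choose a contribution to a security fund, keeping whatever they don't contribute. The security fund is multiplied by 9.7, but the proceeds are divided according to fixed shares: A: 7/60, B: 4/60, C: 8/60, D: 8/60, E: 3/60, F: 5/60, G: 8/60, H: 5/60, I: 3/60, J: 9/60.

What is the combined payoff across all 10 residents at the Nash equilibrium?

Player j's private return per contributed unit is 9.7 × (j's share). Contributing is weakly dominant for j when that share is at least 1/9.7 = 0.1031, and contributing 0 is dominant otherwise.
A, C, D, G and J clear that bar, contributing 10 each; the remaining 5 contribute 0. Total contributed: 50.
The security fund pays out 9.7 × 50 = 485.00 in total (split across the unequal shares, but the aggregate is all that matters for the group sum).
The 5 free-riders keep 10 each, adding 50. Group total = 50 + 485.00 = 535.00.

535.00 dollars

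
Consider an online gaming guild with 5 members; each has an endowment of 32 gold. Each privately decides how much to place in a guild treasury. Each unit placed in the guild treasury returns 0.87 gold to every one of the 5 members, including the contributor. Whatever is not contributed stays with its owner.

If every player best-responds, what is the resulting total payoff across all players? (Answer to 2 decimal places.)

The private return per contributed unit is 0.87 < 1, so contributing 0 is dominant for every player. At the Nash equilibrium everyone keeps their 32, and the group total is 5 × 32 = 160.

160.00 gold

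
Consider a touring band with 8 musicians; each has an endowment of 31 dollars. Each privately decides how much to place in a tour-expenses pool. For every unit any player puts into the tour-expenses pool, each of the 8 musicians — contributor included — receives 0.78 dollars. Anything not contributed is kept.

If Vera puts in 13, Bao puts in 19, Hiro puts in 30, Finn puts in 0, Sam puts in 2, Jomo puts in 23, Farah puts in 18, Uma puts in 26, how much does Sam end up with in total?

Total contributed: 13 + 19 + 30 + 0 + 2 + 23 + 18 + 26 = 131.
Each receives 0.78 × 131 = 102.18 from the tour-expenses pool.
Sam keeps 31 − 2 = 29, so Sam's payoff is 29 + 102.18 = 131.18.

131.18 dollars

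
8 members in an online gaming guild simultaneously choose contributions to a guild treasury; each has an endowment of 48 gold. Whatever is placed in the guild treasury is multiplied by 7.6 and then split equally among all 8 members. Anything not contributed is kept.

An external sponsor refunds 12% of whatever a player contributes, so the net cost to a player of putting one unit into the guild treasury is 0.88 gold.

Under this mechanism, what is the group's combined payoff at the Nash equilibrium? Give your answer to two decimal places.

Under the mechanism each unit contributed yields (7.6/8) / 0.88 = 1.0795 back to its contributor per unit of net cost, which exceeds 1, making full contribution the dominant choice for everyone.
At the Nash equilibrium everyone contributes 48. Group total payoff = 8 × (48 × 0.12 + 7.6 × 48) = 2964.48.

2964.48 gold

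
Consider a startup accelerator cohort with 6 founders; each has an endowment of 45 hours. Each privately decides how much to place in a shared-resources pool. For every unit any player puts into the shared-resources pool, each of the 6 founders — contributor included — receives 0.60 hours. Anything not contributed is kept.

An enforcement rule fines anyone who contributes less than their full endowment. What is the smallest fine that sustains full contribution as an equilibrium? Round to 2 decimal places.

18.00 hours

Given the others contribute fully, the best deviation is to contribute 0 (any partial contribution still incurs the fine and gives up units whose private return 0.60 is below 1).
Deviating from 45 to 0 saves 45 hours but forfeits the deviator's share of the drop in the shared-resources pool: 0.60 × 45 = 27.00.
So the deviation gain is 45 − 27.00 = 18.00, and the fine must be at least 18.00 hours to wipe it out.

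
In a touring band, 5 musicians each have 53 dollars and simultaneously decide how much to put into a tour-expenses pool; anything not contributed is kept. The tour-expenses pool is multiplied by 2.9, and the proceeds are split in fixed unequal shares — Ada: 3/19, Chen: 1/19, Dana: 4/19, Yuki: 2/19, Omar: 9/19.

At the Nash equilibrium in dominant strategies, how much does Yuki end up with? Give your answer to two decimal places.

Player j's private return per contributed unit is 2.9 × (j's share). Contributing is weakly dominant for j when that share is at least 1/2.9 = 0.3448, and contributing 0 is dominant otherwise.
The only share above 0.3448 is Omar's 9/19, contributing 53; the remaining 4 contribute 0. Total contributed: 53.
Yuki keeps 53 and receives 2.9 × 53 × 2/19 = 16.18 from the tour-expenses pool, for a payoff of 69.18.

69.18 dollars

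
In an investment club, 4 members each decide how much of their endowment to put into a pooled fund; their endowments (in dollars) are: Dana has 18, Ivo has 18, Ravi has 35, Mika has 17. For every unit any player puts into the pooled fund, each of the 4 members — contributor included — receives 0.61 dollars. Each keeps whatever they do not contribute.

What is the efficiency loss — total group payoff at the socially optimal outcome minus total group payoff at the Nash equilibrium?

126.72 dollars

The private return per contributed unit is 0.61 < 1 for everyone, so the Nash equilibrium is zero contribution and the group total is Σ E_j = 18 + 18 + 35 + 17 = 88.
Each contributed unit returns 2.440 to the group, so the social optimum is full contribution by everyone: group total = 2.440 × 88 = 214.72.
Efficiency loss = (2.440 − 1) × 88 = 126.72.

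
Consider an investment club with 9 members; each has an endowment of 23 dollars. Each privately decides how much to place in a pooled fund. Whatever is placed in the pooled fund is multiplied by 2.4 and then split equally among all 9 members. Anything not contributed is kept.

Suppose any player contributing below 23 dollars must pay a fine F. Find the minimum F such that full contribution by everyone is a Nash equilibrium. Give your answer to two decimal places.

16.87 dollars

Given the others contribute fully, the best deviation is to contribute 0 (any partial contribution still incurs the fine and gives up units whose private return 0.2667 is below 1).
Deviating from 23 to 0 saves 23 dollars but forfeits the deviator's share of the drop in the pooled fund: 2.4/9 × 23 = 6.13.
So the deviation gain is 23 − 6.13 = 16.87, and the fine must be at least 16.87 dollars to wipe it out.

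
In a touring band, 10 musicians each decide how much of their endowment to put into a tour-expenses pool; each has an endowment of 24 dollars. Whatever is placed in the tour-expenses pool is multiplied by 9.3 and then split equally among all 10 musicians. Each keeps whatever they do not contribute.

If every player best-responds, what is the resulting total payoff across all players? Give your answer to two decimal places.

Each contributed unit returns 9.3/10 = 0.9300 to its contributor — below 1 — so contributing 0 is dominant for every player. At the Nash equilibrium everyone keeps their 24, and the group total is 10 × 24 = 240.

240.00 dollars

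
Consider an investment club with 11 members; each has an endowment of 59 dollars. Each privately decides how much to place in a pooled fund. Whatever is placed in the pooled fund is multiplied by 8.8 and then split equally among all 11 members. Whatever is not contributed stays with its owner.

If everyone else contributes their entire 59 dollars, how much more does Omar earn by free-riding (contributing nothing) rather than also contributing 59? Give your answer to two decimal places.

Switching from a contribution of 59 to 0 lets Omar keep an extra 59 dollars, but lowers the pooled fund by 59, which costs Omar their own share of that drop: 8.8/11 × 59 = 47.20.
Net gain = 59 − 47.20 = 11.80. The private return per contributed unit (0.8000) is below 1, so free-riding is indeed the best response regardless of what the others do.

11.80 dollars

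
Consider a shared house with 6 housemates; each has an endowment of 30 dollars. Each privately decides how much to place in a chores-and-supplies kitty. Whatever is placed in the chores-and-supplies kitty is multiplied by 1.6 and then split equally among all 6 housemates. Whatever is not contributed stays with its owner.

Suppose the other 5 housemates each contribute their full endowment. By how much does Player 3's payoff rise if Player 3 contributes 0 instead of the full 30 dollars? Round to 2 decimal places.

22.00 dollars

Switching from a contribution of 30 to 0 lets Player 3 keep an extra 30 dollars, but lowers the chores-and-supplies kitty by 30, which costs Player 3 their own share of that drop: 1.6/6 × 30 = 8.00.
Net gain = 30 − 8.00 = 22.00. The private return per contributed unit (0.2667) is below 1, so free-riding is indeed the best response regardless of what the others do.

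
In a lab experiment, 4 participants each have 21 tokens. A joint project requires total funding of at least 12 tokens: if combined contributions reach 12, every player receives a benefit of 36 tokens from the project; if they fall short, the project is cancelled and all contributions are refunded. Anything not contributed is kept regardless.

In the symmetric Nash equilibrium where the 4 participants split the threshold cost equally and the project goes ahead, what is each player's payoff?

Equal share of the threshold: 12/4 = 3.
At this profile no one gains by cutting their contribution: any cut drops the total below 12, the project is cancelled, contributions are refunded, and the deviator ends with 21, which is less than 21 − 3 + 36 = 54. Contributing more than 3 just wastes the excess. So contributing exactly 3 is a best response.
Each player's payoff: 21 − 3 + 36 = 54.

54 tokens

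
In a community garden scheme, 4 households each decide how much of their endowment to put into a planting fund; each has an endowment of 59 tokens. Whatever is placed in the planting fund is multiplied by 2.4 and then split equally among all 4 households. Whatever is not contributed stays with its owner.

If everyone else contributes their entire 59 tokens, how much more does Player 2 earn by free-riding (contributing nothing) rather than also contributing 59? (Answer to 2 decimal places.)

23.60 tokens

Switching from a contribution of 59 to 0 lets Player 2 keep an extra 59 tokens, but lowers the planting fund by 59, which costs Player 2 their own share of that drop: 2.4/4 × 59 = 35.40.
Net gain = 59 − 35.40 = 23.60. The private return per contributed unit (0.6000) is below 1, so free-riding is indeed the best response regardless of what the others do.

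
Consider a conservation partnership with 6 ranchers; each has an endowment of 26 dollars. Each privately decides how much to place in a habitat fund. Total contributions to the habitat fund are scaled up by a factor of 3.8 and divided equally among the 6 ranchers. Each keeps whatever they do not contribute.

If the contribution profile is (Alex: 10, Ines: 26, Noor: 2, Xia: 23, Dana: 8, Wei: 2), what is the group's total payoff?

354.80 dollars

Total contributed: 10 + 26 + 2 + 23 + 8 + 2 = 71; total kept: 6 × 26 − 71 = 85.
The habitat fund pays out 3.8 × 71 = 269.80 in aggregate.
Group total = 85 + 269.80 = 354.80.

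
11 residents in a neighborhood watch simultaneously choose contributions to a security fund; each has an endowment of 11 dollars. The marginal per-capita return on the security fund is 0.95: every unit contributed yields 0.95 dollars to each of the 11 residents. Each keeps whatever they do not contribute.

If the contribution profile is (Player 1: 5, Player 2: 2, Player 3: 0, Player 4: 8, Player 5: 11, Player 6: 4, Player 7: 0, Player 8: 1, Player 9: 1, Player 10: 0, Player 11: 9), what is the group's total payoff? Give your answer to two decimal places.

508.45 dollars

Total contributed: 5 + 2 + 0 + 8 + 11 + 4 + 0 + 1 + 1 + 0 + 9 = 41; total kept: 11 × 11 − 41 = 80.
The security fund pays out 0.95 × 11 × 41 = 428.45 in aggregate.
Group total = 80 + 428.45 = 508.45.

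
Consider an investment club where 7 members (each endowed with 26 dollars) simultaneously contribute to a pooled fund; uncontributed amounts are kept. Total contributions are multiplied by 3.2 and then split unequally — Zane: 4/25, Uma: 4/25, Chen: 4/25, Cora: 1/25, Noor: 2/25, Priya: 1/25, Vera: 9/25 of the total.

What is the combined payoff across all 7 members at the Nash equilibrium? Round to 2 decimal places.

239.20 dollars

For player j, contributing a unit is worthwhile iff 3.2 × (j's share) ≥ 1, i.e. iff j's share is at least 0.3125.
Vera alone (share 9/25) is above the threshold, contributing 26; the remaining 6 contribute 0. Total contributed: 26.
The pooled fund pays out 3.2 × 26 = 83.20 in total (split across the unequal shares, but the aggregate is all that matters for the group sum).
The 6 free-riders keep 26 each, adding 156. Group total = 156 + 83.20 = 239.20.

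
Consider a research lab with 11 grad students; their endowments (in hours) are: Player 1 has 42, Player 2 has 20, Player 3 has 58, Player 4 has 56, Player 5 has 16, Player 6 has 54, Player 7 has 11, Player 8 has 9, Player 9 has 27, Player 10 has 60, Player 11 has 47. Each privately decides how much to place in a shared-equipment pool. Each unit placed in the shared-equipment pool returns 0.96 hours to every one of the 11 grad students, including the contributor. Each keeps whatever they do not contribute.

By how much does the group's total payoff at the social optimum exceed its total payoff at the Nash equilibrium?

The private return per contributed unit is 0.96 < 1 for everyone, so the Nash equilibrium is zero contribution and the group total is Σ E_j = 42 + 20 + 58 + 56 + 16 + 54 + 11 + 9 + 27 + 60 + 47 = 400.
Each contributed unit returns 10.560 to the group, so the social optimum is full contribution by everyone: group total = 10.560 × 400 = 4224.00.
Efficiency loss = (10.560 − 1) × 400 = 3824.00.

3824.00 hours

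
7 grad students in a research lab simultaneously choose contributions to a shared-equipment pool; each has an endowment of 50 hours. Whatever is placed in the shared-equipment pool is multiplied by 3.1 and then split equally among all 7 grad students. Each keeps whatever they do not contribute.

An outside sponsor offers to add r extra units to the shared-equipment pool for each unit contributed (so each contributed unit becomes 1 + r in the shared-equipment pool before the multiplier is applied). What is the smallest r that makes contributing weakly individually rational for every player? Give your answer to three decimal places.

With matching at rate r, one contributed unit becomes (1 + r) in the shared-equipment pool and returns 3.1 × (1 + r) / 7 to the contributor.
Setting this equal to 1: 1 + r = 7/3.1 = 2.2581.
So the minimum matching rate is r = 2.2581 − 1 = 1.258.

1.258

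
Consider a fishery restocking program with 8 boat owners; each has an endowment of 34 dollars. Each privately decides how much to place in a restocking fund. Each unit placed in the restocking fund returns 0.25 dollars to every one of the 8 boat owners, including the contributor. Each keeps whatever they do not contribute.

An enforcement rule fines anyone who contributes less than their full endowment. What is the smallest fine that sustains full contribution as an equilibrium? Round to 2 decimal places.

Given the others contribute fully, the best deviation is to contribute 0 (any partial contribution still incurs the fine and gives up units whose private return 0.25 is below 1).
Deviating from 34 to 0 saves 34 dollars but forfeits the deviator's share of the drop in the restocking fund: 0.25 × 34 = 8.50.
So the deviation gain is 34 − 8.50 = 25.50, and the fine must be at least 25.50 dollars to wipe it out.

25.50 dollars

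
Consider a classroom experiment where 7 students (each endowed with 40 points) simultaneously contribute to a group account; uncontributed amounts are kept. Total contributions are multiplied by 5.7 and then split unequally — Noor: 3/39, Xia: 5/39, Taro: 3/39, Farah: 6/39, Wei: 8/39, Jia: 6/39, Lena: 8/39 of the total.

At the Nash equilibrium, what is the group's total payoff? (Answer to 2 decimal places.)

Each unit j contributes comes back to j as 5.7 × (j's share), so j prefers to contribute only if that share exceeds 1/5.7 = 0.1754; otherwise keeping the unit dominates.
The shares above 0.1754 belong to Wei and Lena, contributing 40 each; the remaining 5 contribute 0. Total contributed: 80.
The group account pays out 5.7 × 80 = 456.00 in total (split across the unequal shares, but the aggregate is all that matters for the group sum).
The 5 free-riders keep 40 each, adding 200. Group total = 200 + 456.00 = 656.00.

656.00 points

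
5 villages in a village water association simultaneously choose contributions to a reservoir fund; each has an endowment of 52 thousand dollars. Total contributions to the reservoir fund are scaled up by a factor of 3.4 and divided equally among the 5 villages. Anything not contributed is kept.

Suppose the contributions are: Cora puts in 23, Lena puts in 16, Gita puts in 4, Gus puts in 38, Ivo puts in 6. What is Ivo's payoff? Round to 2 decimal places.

Total contributed: 23 + 16 + 4 + 38 + 6 = 87.
Each receives 3.4 × 87 / 5 = 59.16 from the reservoir fund.
Ivo keeps 52 − 6 = 46, so Ivo's payoff is 46 + 59.16 = 105.16.

105.16 thousand dollars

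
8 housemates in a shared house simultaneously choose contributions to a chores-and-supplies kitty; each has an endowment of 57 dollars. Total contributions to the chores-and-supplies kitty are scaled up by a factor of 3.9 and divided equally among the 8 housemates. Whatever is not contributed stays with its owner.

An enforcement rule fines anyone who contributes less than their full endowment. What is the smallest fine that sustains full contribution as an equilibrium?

29.21 dollars

Given the others contribute fully, the best deviation is to contribute 0 (any partial contribution still incurs the fine and gives up units whose private return 0.4875 is below 1).
Deviating from 57 to 0 saves 57 dollars but forfeits the deviator's share of the drop in the chores-and-supplies kitty: 3.9/8 × 57 = 27.79.
So the deviation gain is 57 − 27.79 = 29.21, and the fine must be at least 29.21 dollars to wipe it out.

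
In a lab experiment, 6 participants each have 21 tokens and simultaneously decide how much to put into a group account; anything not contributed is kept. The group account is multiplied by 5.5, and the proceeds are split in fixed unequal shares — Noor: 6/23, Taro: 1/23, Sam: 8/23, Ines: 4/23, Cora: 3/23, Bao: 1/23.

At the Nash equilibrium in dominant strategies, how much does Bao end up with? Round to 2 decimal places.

31.04 tokens

Player j's private return per contributed unit is 5.5 × (j's share). Contributing is weakly dominant for j when that share is at least 1/5.5 = 0.1818, and contributing 0 is dominant otherwise.
Noor and Sam are above the threshold, contributing 21 each; the remaining 4 contribute 0. Total contributed: 42.
Bao keeps 21 and receives 5.5 × 42 × 1/23 = 10.04 from the group account, for a payoff of 31.04.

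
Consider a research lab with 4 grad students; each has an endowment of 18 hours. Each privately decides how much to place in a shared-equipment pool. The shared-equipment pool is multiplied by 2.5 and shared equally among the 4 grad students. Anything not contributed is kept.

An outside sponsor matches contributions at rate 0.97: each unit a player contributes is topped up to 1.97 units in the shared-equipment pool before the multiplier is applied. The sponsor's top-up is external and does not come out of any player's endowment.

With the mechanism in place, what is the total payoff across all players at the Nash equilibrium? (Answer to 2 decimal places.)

With the mechanism, a contributed unit returns 2.5 × 1.97 / 4 = 1.2313 per unit of net cost to the contributor — now above 1 — so contributing fully is weakly dominant for every player.
At the Nash equilibrium everyone contributes 18. Group total payoff = 2.5 × 1.97 × 72 = 354.60.

354.60 hours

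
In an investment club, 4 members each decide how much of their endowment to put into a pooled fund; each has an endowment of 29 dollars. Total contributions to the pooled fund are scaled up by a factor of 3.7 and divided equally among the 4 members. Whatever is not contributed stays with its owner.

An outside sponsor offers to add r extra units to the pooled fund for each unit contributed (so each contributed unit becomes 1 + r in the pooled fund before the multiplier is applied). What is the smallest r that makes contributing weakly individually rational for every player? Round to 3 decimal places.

With matching at rate r, one contributed unit becomes (1 + r) in the pooled fund and returns 3.7 × (1 + r) / 4 to the contributor.
Setting this equal to 1: 1 + r = 4/3.7 = 1.0811.
So the minimum matching rate is r = 1.0811 − 1 = 0.081.

0.081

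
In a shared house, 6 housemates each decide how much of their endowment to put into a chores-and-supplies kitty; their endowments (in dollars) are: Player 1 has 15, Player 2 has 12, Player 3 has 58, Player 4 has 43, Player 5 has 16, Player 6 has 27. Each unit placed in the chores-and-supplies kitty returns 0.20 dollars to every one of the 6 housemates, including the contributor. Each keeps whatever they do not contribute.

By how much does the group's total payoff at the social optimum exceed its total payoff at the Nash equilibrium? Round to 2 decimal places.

34.20 dollars

The private return per contributed unit is 0.20 < 1 for everyone, so the Nash equilibrium is zero contribution and the group total is Σ E_j = 15 + 12 + 58 + 43 + 16 + 27 = 171.
Each contributed unit returns 1.200 to the group, so the social optimum is full contribution by everyone: group total = 1.200 × 171 = 205.20.
Efficiency loss = (1.200 − 1) × 171 = 34.20.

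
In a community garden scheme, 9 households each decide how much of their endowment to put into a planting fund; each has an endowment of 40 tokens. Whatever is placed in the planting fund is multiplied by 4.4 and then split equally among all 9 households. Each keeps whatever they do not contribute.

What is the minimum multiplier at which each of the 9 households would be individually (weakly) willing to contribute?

A contributed unit returns (multiplier)/9 to its contributor.
This reaches 1 exactly when the multiplier is 9.

9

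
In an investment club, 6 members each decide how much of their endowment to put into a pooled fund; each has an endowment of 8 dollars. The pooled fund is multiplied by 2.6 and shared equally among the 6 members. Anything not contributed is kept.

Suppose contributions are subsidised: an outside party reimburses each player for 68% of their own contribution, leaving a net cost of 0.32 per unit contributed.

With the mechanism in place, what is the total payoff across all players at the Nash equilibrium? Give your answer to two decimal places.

The effective private return per unit is now (2.6/6) / 0.32 = 1.3542 > 1, so every player's dominant strategy flips to full contribution.
So the Nash equilibrium is full contribution by all 6; the group earns 6 × (8 × 0.68 + 2.6 × 8) = 157.44.

157.44 dollars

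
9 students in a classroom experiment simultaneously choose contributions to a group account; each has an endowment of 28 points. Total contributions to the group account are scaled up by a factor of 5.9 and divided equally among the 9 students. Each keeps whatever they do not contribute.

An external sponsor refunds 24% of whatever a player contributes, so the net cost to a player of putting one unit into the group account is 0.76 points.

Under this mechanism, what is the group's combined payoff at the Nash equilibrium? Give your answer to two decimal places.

With the mechanism, a contributed unit returns (5.9/9) / 0.76 = 0.8626 per unit of net cost — still below 1 — so contributing 0 remains dominant for every player.
Everyone keeps their endowment and the group total is 9 × 28 = 252.

252.00 points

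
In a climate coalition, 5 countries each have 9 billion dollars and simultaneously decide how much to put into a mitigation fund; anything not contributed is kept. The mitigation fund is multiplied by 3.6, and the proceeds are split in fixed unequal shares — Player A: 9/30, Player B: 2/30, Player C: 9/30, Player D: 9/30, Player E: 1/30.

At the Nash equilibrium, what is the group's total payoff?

115.20 billion dollars

For player j, contributing a unit is worthwhile iff 3.6 × (j's share) ≥ 1, i.e. iff j's share is at least 0.2778.
Player A, Player C and Player D are above the threshold, contributing 9 each; the remaining 2 contribute 0. Total contributed: 27.
The mitigation fund pays out 3.6 × 27 = 97.20 in total (split across the unequal shares, but the aggregate is all that matters for the group sum).
The 2 free-riders keep 9 each, adding 18. Group total = 18 + 97.20 = 115.20.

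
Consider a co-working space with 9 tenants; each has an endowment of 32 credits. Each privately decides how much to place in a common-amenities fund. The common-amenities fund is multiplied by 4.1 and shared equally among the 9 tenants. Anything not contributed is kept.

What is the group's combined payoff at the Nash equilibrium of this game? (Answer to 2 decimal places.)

Each contributed unit returns 4.1/9 = 0.4556 to its contributor — below 1 — so contributing 0 is dominant for every player. At the Nash equilibrium everyone keeps their 32, and the group total is 9 × 32 = 288.

288.00 credits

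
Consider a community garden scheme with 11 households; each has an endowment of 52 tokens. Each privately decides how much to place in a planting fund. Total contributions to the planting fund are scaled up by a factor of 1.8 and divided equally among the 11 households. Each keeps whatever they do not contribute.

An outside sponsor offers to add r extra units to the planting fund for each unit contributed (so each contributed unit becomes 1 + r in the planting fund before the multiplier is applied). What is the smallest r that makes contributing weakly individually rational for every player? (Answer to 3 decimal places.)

5.111

With matching at rate r, one contributed unit becomes (1 + r) in the planting fund and returns 1.8 × (1 + r) / 11 to the contributor.
Setting this equal to 1: 1 + r = 11/1.8 = 6.1111.
So the minimum matching rate is r = 6.1111 − 1 = 5.111.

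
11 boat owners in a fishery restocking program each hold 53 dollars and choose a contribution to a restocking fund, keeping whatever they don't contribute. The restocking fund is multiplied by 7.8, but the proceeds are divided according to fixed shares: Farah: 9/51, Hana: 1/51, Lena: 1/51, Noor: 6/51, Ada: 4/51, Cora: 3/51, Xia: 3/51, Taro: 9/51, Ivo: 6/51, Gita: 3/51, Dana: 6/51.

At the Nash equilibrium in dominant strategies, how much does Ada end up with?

Each unit j contributes comes back to j as 7.8 × (j's share), so j prefers to contribute only if that share exceeds 1/7.8 = 0.1282; otherwise keeping the unit dominates.
Farah and Taro are above the threshold, contributing 53 each; the remaining 9 contribute 0. Total contributed: 106.
Ada keeps 53 and receives 7.8 × 106 × 4/51 = 64.85 from the restocking fund, for a payoff of 117.85.

117.85 dollars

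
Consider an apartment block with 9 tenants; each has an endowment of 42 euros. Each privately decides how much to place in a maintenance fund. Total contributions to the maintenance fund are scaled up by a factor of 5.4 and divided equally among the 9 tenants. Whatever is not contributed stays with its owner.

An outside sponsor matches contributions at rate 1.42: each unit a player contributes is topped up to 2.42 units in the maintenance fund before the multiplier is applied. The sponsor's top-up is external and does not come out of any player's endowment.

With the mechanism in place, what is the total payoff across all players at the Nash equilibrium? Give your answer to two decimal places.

4939.70 euros

The effective private return per unit is now 5.4 × 2.42 / 9 = 1.4520 > 1, so every player's dominant strategy flips to full contribution.
So the Nash equilibrium is full contribution by all 9; the group earns 5.4 × 2.42 × 378 = 4939.70.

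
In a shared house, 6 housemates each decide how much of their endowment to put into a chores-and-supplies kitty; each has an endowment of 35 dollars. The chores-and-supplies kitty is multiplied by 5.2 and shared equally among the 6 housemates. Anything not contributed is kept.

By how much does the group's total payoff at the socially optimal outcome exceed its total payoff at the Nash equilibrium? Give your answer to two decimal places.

Each contributed unit returns 5.2/6 = 0.8667 to its contributor — below 1 — so contributing 0 is dominant for every player. At the Nash equilibrium everyone keeps their 35, and the group total is 6 × 35 = 210.
Each contributed unit returns 5.200 to the group as a whole (0.8667 to each of 6 players), which exceeds 1, so the social optimum is full contribution: group total = 5.200 × 210 = 1092.00.
Efficiency loss = 1092.00 − 210 = 882.00.

882.00 dollars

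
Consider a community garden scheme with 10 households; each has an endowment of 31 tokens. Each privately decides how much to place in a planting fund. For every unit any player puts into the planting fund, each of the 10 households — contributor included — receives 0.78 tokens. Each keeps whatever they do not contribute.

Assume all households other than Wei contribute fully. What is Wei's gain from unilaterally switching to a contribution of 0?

Switching from a contribution of 31 to 0 lets Wei keep an extra 31 tokens, but lowers the planting fund by 31, which costs Wei their own share of that drop: 0.78 × 31 = 24.18.
Net gain = 31 − 24.18 = 6.82. The private return per contributed unit (0.78) is below 1, so free-riding is indeed the best response regardless of what the others do.

6.82 tokens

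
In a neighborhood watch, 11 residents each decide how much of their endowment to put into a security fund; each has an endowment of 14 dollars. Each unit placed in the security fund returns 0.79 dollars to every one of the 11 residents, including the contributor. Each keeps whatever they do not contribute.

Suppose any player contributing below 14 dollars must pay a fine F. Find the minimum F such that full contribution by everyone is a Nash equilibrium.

2.94 dollars

Given the others contribute fully, the best deviation is to contribute 0 (any partial contribution still incurs the fine and gives up units whose private return 0.79 is below 1).
Deviating from 14 to 0 saves 14 dollars but forfeits the deviator's share of the drop in the security fund: 0.79 × 14 = 11.06.
So the deviation gain is 14 − 11.06 = 2.94, and the fine must be at least 2.94 dollars to wipe it out.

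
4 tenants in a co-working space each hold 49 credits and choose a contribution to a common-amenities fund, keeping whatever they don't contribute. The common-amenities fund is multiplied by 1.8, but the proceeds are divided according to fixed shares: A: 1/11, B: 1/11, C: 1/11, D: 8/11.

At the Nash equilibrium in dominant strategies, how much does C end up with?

57.02 credits

Each unit j contributes comes back to j as 1.8 × (j's share), so j prefers to contribute only if that share exceeds 1/1.8 = 0.5556; otherwise keeping the unit dominates.
D alone (share 8/11) is above the threshold, contributing 49; the remaining 3 contribute 0. Total contributed: 49.
C keeps 49 and receives 1.8 × 49 × 1/11 = 8.02 from the common-amenities fund, for a payoff of 57.02.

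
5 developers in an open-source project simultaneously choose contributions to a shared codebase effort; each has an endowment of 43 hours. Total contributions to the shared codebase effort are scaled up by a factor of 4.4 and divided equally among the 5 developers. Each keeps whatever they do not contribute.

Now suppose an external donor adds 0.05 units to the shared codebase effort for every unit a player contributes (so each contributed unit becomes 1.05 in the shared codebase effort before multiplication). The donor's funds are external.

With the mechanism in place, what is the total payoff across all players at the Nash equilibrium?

215.00 hours

The effective private return is 4.4 × 1.05 / 5 = 0.9240, which is still under 1, so the mechanism doesn't change anyone's dominant strategy: zero contribution.
At the Nash equilibrium no one contributes; group total payoff = 5 × 43 = 215.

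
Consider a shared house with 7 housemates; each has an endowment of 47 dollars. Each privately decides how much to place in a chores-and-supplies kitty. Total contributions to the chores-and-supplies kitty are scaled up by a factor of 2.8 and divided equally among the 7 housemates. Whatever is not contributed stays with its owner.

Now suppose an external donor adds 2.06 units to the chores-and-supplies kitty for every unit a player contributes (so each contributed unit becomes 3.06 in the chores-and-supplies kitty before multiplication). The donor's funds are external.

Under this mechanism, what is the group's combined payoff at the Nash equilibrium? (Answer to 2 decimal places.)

Under the mechanism each unit contributed yields 2.8 × 3.06 / 7 = 1.2240 back to its contributor per unit of net cost, which exceeds 1, making full contribution the dominant choice for everyone.
At the Nash equilibrium everyone contributes 47. Group total payoff = 2.8 × 3.06 × 329 = 2818.87.

2818.87 dollars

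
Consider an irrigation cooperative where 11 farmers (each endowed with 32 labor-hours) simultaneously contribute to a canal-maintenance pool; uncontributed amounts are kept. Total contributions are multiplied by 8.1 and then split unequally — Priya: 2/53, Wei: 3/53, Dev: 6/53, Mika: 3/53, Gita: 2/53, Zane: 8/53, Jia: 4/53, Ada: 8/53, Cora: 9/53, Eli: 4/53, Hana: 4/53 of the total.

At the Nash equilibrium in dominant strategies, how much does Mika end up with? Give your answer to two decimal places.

76.02 labor-hours

Player j's private return per contributed unit is 8.1 × (j's share). Contributing is weakly dominant for j when that share is at least 1/8.1 = 0.1235, and contributing 0 is dominant otherwise.
Zane, Ada and Cora are above the threshold, contributing 32 each; the remaining 8 contribute 0. Total contributed: 96.
Mika keeps 32 and receives 8.1 × 96 × 3/53 = 44.02 from the canal-maintenance pool, for a payoff of 76.02.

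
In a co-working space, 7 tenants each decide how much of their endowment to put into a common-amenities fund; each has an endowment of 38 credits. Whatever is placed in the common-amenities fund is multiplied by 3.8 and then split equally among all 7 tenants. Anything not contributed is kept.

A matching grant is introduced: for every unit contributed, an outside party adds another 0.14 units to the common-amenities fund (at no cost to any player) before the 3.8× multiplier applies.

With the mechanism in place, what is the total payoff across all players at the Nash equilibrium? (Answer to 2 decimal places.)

The effective private return is 3.8 × 1.14 / 7 = 0.6189, which is still under 1, so the mechanism doesn't change anyone's dominant strategy: zero contribution.
Everyone keeps their endowment and the group total is 7 × 38 = 266.

266.00 credits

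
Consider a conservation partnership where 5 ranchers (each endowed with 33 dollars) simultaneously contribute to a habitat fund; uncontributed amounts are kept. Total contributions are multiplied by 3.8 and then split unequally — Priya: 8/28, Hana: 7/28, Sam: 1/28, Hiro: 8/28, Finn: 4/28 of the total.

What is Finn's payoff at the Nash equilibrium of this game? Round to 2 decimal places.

A player with share s gets back 3.8·s per unit contributed, so full contribution is dominant for anyone with s > 1/3.8 = 0.2632 and zero contribution is dominant for anyone below.
The shares above 0.2632 belong to Priya and Hiro, contributing 33 each; the remaining 3 contribute 0. Total contributed: 66.
Finn keeps 33 and receives 3.8 × 66 × 4/28 = 35.83 from the habitat fund, for a payoff of 68.83.

68.83 dollars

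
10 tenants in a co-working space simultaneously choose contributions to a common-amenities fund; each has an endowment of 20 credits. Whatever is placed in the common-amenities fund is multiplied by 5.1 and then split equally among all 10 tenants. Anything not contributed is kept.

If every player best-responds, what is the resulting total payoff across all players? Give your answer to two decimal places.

200.00 credits

Each contributed unit returns 5.1/10 = 0.5100 to its contributor — below 1 — so contributing 0 is dominant for every player. At the Nash equilibrium everyone keeps their 20, and the group total is 10 × 20 = 200.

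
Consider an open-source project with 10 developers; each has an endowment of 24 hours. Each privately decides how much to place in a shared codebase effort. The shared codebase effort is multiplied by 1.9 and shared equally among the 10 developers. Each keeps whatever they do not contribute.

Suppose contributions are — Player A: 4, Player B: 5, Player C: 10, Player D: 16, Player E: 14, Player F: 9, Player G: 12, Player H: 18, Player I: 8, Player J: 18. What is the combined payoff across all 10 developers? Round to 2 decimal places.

342.60 hours

Total contributed: 4 + 5 + 10 + 16 + 14 + 9 + 12 + 18 + 8 + 18 = 114; total kept: 10 × 24 − 114 = 126.
The shared codebase effort pays out 1.9 × 114 = 216.60 in aggregate.
Group total = 126 + 216.60 = 342.60.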